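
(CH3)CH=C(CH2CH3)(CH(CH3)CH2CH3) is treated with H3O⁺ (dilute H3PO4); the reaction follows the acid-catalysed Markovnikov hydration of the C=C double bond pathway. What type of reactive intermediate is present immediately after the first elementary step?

tertiary carbocation

Step 1: Protonation of the alkene by H3O⁺: the π bond acts as the nucleophile and picks up H⁺, giving the more stable (Markovnikov) tertiary carbocation. H2O is released.
After step 1 the species present is a tertiary carbocation.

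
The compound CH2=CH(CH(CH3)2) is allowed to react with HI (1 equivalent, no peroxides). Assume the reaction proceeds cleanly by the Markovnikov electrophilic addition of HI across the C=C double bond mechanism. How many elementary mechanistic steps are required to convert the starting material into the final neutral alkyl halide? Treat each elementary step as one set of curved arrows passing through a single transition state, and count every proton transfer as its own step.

3

Step 1: Electrophilic addition begins with the π(C=C) electrons forming a bond to the proton of HI. Following Markovnikov's rule, the resulting cation is secondary. The H–I bond breaks heterolytically, releasing I⁻.
Step 2: A 1,2-hydride shift from the adjacent isopropyl carbon moves the positive charge from the secondary centre to an adjacent carbon, generating a more stable tertiary carbocation.
Step 3: I⁻ captures the cation: a lone pair on I⁻ fills the empty p orbital, producing the alkyl halide product.
Total: 3 elementary steps.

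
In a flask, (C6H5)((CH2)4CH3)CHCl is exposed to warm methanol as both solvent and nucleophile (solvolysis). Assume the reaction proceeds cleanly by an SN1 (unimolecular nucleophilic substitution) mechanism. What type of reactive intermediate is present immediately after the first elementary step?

Step 1: The C–Cl bond breaks with both electrons going to the chloride; Cl⁻ leaves and a secondary carbocation remains.
After step 1 the species present is a secondary carbocation.

secondary carbocation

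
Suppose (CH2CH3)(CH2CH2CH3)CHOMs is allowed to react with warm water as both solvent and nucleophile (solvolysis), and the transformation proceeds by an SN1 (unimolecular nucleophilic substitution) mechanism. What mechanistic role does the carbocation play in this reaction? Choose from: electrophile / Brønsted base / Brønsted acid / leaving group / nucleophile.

Step 2: H2O donates an oxygen lone pair into the empty p orbital of the cation, giving a protonated alcohol (an oxonium ion).
The carbocation accepts an electron pair into an empty or π* orbital — it is the electrophile.

electrophile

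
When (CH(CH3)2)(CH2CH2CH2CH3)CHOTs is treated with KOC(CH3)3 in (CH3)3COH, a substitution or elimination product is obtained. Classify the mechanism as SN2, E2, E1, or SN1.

E2

Conditions: a strong/bulky base with a secondary substrate bearing a β-hydrogen.
These conditions are the textbook signature of the E2 pathway.
A strong (often hindered) base removes a β-H in concert with loss of the leaving group — bimolecular elimination.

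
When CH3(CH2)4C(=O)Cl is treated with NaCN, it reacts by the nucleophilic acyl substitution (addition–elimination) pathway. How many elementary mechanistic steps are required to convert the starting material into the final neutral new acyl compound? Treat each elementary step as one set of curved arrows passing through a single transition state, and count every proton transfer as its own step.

Step 1: Nucleophilic addition of CN⁻ to the acyl carbon breaks the π(C=O) bond and yields a tetrahedral, anionic intermediate.
Step 2: Elimination step: re-formation of the carbonyl π bond drives out Cl⁻, giving the new acyl compound.
Total: 2 elementary steps.

2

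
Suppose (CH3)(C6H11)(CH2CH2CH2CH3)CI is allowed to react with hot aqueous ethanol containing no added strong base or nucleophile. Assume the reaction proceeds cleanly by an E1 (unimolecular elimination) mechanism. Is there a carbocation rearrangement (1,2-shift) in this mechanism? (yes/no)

no

The first-formed carbocation is tertiary.
No single 1,2-shift to an adjacent carbon would produce a more-substituted cation than the one already present, so no rearrangement occurs.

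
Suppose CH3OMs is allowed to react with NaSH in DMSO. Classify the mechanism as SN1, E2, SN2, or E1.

Conditions: a methyl substrate with a strong nucleophile in the polar aprotic solvent DMSO.
These conditions are the textbook signature of the SN2 pathway.
An unhindered substrate with a strong nucleophile in a polar aprotic solvent favours one-step backside displacement.

SN2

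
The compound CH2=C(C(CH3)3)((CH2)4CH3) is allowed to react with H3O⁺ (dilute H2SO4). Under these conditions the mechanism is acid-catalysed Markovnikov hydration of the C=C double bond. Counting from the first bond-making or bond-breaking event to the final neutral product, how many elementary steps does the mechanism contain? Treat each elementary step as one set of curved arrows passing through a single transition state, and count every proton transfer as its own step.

3

Step 1: Electrophilic addition begins with the π(C=C) electrons forming a bond to the proton of H3O⁺. Following Markovnikov's rule, the resulting cation is tertiary. H2O is released.
(No 1,2-shift: no single shift to an adjacent carbon would give a more stable cation.)
Step 2: Water acts as the nucleophile: an oxygen lone pair bonds to the cationic carbon, giving an oxonium-ion intermediate.
Step 3: Deprotonation of the oxonium ion by a water molecule delivers the neutral alcohol and regenerates the acid catalyst.
Total: 3 elementary steps.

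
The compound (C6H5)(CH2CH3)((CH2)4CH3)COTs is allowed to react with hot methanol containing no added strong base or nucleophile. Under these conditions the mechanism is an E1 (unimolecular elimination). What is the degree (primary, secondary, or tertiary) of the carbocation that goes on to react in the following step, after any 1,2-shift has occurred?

Step 1: Rate-determining heterolysis of the C–O bond gives TsO⁻ and a tertiary carbocation.
No single 1,2-shift to an adjacent carbon would give a more-substituted cation, so no rearrangement occurs.

tertiary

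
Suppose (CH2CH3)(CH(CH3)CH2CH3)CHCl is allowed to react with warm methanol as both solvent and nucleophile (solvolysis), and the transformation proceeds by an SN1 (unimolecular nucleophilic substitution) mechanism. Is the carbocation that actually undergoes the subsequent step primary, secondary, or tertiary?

Step 1: Rate-determining heterolysis of the C–Cl bond gives Cl⁻ and a secondary carbocation.
Step 2: Carbocation rearrangement: a 1,2-hydride shift from the adjacent sec-butyl carbon converts the initially-formed secondary cation into the more stable tertiary cation.
The cation rearranges from secondary to tertiary via a 1,2-hydride shift from the adjacent sec-butyl carbon; the tertiary cation is what reacts next.

tertiary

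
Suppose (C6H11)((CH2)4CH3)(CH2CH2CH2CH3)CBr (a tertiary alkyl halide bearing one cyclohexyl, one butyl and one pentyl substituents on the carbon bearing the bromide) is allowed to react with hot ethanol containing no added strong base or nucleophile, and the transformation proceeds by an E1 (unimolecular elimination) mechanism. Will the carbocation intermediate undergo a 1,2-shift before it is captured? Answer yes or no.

no

The first-formed carbocation is tertiary.
No single 1,2-shift to an adjacent carbon would produce a more-substituted cation than the one already present, so no rearrangement occurs.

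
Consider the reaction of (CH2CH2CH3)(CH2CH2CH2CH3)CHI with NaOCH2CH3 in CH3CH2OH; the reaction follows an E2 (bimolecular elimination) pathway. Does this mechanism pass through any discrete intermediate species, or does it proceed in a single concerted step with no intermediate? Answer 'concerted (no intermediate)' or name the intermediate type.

concerted (no intermediate)

In one step, CH3CH2O⁻ pulls off a β-proton, the C–I bond cleaves, and a C=C double bond forms between the α- and β-carbons (E2, anti elimination).
All bond changes occur in one transition state; no discrete intermediate is formed.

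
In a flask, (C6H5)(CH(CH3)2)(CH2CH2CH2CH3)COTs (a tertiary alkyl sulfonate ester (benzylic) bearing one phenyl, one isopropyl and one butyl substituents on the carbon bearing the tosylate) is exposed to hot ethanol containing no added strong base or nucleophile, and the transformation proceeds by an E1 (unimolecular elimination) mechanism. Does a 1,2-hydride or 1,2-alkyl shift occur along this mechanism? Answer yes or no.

The first-formed carbocation is tertiary.
No single 1,2-shift to an adjacent carbon would produce a more-substituted cation than the one already present, so no rearrangement occurs.

no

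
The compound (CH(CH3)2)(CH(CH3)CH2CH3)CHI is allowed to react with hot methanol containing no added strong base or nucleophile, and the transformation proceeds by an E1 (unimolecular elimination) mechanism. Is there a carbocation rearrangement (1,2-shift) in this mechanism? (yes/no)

yes

The first-formed carbocation is secondary.
The adjacent isopropyl carbon already bears 2 other carbon substituents and has a hydrogen to migrate; after a 1,2-hydride shift from that carbon the positive charge sits on a tertiary centre.
Tertiary is more stable than secondary, so the shift occurs.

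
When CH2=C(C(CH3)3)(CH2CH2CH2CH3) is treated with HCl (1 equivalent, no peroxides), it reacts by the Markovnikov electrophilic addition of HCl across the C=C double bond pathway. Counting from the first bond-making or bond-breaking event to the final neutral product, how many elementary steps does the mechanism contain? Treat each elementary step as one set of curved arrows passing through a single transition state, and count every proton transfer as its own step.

Step 1: Protonation of the alkene by HCl: the π bond acts as the nucleophile and picks up H⁺, giving the more stable (Markovnikov) tertiary carbocation. The H–Cl bond breaks heterolytically, releasing Cl⁻.
(No 1,2-shift: no single shift to an adjacent carbon would give a more stable cation.)
Step 2: Nucleophilic attack by Cl⁻ on the carbocation completes the addition, giving R–Cl.
Total: 2 elementary steps.

2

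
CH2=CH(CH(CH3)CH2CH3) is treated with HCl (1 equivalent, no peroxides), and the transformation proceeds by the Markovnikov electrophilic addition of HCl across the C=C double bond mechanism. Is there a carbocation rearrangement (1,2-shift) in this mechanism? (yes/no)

The first-formed carbocation is secondary.
The adjacent sec-butyl carbon already bears 2 other carbon substituents and has a hydrogen to migrate; after a 1,2-hydride shift from that carbon the positive charge sits on a tertiary centre.
Tertiary is more stable than secondary, so the shift occurs.

yes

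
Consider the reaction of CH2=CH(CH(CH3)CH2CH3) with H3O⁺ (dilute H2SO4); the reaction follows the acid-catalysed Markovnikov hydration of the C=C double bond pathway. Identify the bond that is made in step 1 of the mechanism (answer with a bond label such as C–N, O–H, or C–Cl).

C–H

Step 1: Electrophilic addition begins with the π(C=C) electrons forming a bond to the proton of H3O⁺. Following Markovnikov's rule, the resulting cation is secondary. H2O is released.
The bond formed in this step is the C–H bond.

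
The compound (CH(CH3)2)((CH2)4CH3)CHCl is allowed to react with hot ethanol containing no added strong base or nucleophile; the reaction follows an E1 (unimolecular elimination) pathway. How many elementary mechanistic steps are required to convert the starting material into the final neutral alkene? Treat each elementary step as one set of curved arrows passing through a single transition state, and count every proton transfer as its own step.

Step 1: Ionisation: the C–Cl σ-bond cleaves heterolytically; both bonding electrons depart with Cl⁻, leaving a secondary carbocation at the α-carbon.
Step 2: A hydride (H with its bonding pair) migrates from the adjacent isopropyl carbon to the cationic centre — a 1,2-hydride shift — upgrading the secondary cation to a tertiary one.
Step 3: An ethanol molecule (solvent) deprotonates a β-carbon; as the C–H bond breaks, those electrons form the new alkene π bond.
Total: 3 elementary steps.

3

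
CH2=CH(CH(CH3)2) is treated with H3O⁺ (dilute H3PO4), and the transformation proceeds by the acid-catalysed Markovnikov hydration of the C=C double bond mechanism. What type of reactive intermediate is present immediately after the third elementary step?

Step 1: Protonation of the alkene by H3O⁺: the π bond acts as the nucleophile and picks up H⁺, giving the more stable (Markovnikov) secondary carbocation. H2O is released.
Step 2: A hydride (H with its bonding pair) migrates from the adjacent isopropyl carbon to the cationic centre — a 1,2-hydride shift — upgrading the secondary cation to a tertiary one.
Step 3: Nucleophilic capture of the cation by H2O produces the protonated alcohol (an oxonium ion).
After step 3 the species present is an oxonium ion.

oxonium ion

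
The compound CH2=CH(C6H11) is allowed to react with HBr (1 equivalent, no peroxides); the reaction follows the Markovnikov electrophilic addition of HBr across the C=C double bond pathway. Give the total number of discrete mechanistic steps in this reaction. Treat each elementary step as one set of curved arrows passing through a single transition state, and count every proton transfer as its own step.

3

Step 1: Electrophilic addition begins with the π(C=C) electrons forming a bond to the proton of HBr. Following Markovnikov's rule, the resulting cation is secondary. The H–Br bond breaks heterolytically, releasing Br⁻.
Step 2: Carbocation rearrangement: a 1,2-hydride shift from the adjacent cyclohexyl carbon converts the initially-formed secondary cation into the more stable tertiary cation.
Step 3: Nucleophilic attack by Br⁻ on the carbocation completes the addition, giving R–Br.
Total: 3 elementary steps.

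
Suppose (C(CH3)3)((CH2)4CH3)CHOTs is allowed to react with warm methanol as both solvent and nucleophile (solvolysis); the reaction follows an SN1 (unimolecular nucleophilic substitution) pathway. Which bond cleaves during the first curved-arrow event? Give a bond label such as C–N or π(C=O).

C–O

Step 1: Unassisted departure of TsO⁻ (taking the C–O bonding pair) generates a secondary carbocation.
The bond broken in this step is the C–O bond.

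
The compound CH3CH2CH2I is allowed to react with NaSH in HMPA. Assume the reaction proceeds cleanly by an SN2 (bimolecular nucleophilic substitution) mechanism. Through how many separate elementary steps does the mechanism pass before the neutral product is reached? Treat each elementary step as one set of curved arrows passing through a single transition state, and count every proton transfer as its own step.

Step 1: Backside attack by HS⁻ on the carbon bearing the iodide: the new C–S bond forms as the C–I bond breaks, with Walden inversion at carbon.
Total: 1 elementary step.

1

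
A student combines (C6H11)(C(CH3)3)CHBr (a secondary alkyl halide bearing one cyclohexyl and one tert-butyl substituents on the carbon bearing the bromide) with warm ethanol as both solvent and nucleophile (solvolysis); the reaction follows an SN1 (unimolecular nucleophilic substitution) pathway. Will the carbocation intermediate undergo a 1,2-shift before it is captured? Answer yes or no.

yes

The first-formed carbocation is secondary.
The adjacent cyclohexyl carbon already bears 2 other carbon substituents and has a hydrogen to migrate; after a 1,2-hydride shift from that carbon the positive charge sits on a tertiary centre.
Tertiary is more stable than secondary, so the shift occurs.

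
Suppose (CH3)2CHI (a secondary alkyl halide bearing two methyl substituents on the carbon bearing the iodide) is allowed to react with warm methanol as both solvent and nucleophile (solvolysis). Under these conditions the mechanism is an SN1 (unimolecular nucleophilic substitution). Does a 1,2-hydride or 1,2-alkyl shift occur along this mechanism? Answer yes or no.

The first-formed carbocation is secondary.
No single 1,2-shift to an adjacent carbon would produce a more-substituted cation than the one already present, so no rearrangement occurs.

no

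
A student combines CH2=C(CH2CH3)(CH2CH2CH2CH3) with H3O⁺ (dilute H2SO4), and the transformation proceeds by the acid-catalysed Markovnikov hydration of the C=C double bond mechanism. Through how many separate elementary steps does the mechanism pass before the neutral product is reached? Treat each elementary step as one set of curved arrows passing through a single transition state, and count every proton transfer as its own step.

3

Step 1: The π electrons of the C=C bond attack a proton of H3O⁺; Markovnikov addition places the new C–H on the less-substituted alkene carbon, so the positive charge ends up on the more-substituted carbon — a tertiary carbocation. H2O is released.
(No 1,2-shift: no single shift to an adjacent carbon would give a more stable cation.)
Step 2: Water acts as the nucleophile: an oxygen lone pair bonds to the cationic carbon, giving an oxonium-ion intermediate.
Step 3: Proton transfer from the O–H of the oxonium ion to H2O completes the catalytic cycle and yields the alcohol.
Total: 3 elementary steps.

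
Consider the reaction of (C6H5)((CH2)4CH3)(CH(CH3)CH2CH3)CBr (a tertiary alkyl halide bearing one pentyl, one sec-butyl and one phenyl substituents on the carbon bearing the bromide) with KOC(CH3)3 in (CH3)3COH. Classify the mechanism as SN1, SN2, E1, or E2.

E2

Conditions: a strong/bulky base with a tertiary substrate bearing a β-hydrogen.
These conditions are the textbook signature of the E2 pathway.
A strong (often hindered) base removes a β-H in concert with loss of the leaving group — bimolecular elimination.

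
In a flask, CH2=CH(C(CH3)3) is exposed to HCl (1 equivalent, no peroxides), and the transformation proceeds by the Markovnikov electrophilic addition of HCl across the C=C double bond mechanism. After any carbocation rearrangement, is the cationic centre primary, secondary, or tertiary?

tertiary

Step 1: Protonation of the alkene by HCl: the π bond acts as the nucleophile and picks up H⁺, giving the more stable (Markovnikov) secondary carbocation. The H–Cl bond breaks heterolytically, releasing Cl⁻.
Step 2: Carbocation rearrangement: a 1,2-methyl shift from the adjacent tert-butyl carbon converts the initially-formed secondary cation into the more stable tertiary cation.
The cation rearranges from secondary to tertiary via a 1,2-methyl shift from the adjacent tert-butyl carbon; the tertiary cation is what reacts next.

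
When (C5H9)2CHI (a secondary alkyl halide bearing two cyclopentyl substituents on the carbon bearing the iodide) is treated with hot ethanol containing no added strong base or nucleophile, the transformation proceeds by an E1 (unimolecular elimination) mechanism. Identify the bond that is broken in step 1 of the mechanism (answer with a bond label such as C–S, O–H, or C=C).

Step 1: Unassisted departure of I⁻ (taking the C–I bonding pair) generates a secondary carbocation.
The bond broken in this step is the C–I bond.

C–I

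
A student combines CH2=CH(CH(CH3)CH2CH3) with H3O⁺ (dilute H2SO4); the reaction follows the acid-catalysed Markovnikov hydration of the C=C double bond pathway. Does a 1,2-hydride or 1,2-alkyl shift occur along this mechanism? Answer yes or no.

yes

The first-formed carbocation is secondary.
The adjacent sec-butyl carbon already bears 2 other carbon substituents and has a hydrogen to migrate; after a 1,2-hydride shift from that carbon the positive charge sits on a tertiary centre.
Tertiary is more stable than secondary, so the shift occurs.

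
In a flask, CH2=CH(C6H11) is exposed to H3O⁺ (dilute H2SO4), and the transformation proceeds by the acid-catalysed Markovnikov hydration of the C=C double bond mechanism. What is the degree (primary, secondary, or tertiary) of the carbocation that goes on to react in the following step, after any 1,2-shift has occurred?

tertiary

Step 1: The π electrons of the C=C bond attack a proton of H3O⁺; Markovnikov addition places the new C–H on the less-substituted alkene carbon, so the positive charge ends up on the more-substituted carbon — a secondary carbocation. H2O is released.
Step 2: A hydride (H with its bonding pair) migrates from the adjacent cyclohexyl carbon to the cationic centre — a 1,2-hydride shift — upgrading the secondary cation to a tertiary one.
The cation rearranges from secondary to tertiary via a 1,2-hydride shift from the adjacent cyclohexyl carbon; the tertiary cation is what reacts next.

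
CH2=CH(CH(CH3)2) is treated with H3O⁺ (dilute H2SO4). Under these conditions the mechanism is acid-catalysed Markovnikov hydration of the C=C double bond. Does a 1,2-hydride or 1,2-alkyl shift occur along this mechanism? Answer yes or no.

The first-formed carbocation is secondary.
The adjacent isopropyl carbon already bears 2 other carbon substituents and has a hydrogen to migrate; after a 1,2-hydride shift from that carbon the positive charge sits on a tertiary centre.
Tertiary is more stable than secondary, so the shift occurs.

yes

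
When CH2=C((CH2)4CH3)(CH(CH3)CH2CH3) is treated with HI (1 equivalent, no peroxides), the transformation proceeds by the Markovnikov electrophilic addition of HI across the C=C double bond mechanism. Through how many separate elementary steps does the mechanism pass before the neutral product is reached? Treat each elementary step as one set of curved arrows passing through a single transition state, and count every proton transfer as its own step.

Step 1: Electrophilic addition begins with the π(C=C) electrons forming a bond to the proton of HI. Following Markovnikov's rule, the resulting cation is tertiary. The H–I bond breaks heterolytically, releasing I⁻.
(No 1,2-shift: no single shift to an adjacent carbon would give a more stable cation.)
Step 2: The I⁻ anion donates a lone pair to the carbocation, forming the new C–I σ-bond and giving the neutral alkyl halide.
Total: 2 elementary steps.

2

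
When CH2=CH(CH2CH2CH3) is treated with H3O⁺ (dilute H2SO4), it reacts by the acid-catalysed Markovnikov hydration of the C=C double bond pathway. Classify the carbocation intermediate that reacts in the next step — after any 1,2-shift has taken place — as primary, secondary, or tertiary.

Step 1: The π electrons of the C=C bond attack a proton of H3O⁺; Markovnikov addition places the new C–H on the less-substituted alkene carbon, so the positive charge ends up on the more-substituted carbon — a secondary carbocation. H2O is released.
No single 1,2-shift to an adjacent carbon would give a more-substituted cation, so no rearrangement occurs.

secondary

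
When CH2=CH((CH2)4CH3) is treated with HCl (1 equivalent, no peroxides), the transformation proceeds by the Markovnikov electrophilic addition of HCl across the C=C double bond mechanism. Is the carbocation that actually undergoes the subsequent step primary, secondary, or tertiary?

secondary

Step 1: Protonation of the alkene by HCl: the π bond acts as the nucleophile and picks up H⁺, giving the more stable (Markovnikov) secondary carbocation. The H–Cl bond breaks heterolytically, releasing Cl⁻.
No single 1,2-shift to an adjacent carbon would give a more-substituted cation, so no rearrangement occurs.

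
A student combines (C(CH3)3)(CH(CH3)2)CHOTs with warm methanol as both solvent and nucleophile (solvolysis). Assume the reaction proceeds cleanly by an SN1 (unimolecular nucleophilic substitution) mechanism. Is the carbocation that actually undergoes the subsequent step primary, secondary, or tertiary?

Step 1: Ionisation: the C–O σ-bond cleaves heterolytically; both bonding electrons depart with TsO⁻, leaving a secondary carbocation at the α-carbon.
Step 2: A hydride (H with its bonding pair) migrates from the adjacent isopropyl carbon to the cationic centre — a 1,2-hydride shift — upgrading the secondary cation to a tertiary one.
The cation rearranges from secondary to tertiary via a 1,2-hydride shift from the adjacent isopropyl carbon; the tertiary cation is what reacts next.

tertiary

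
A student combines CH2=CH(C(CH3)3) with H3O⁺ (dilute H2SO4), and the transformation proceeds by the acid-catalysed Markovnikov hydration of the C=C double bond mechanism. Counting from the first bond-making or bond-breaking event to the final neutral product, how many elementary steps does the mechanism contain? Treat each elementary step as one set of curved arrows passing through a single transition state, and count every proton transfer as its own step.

4

Step 1: Protonation of the alkene by H3O⁺: the π bond acts as the nucleophile and picks up H⁺, giving the more stable (Markovnikov) secondary carbocation. H2O is released.
Step 2: Carbocation rearrangement: a 1,2-methyl shift from the adjacent tert-butyl carbon converts the initially-formed secondary cation into the more stable tertiary cation.
Step 3: A lone pair on the oxygen of H2O attacks the carbocation, forming a C–O bond and an oxonium ion (a protonated alcohol).
Step 4: Proton transfer from the O–H of the oxonium ion to H2O completes the catalytic cycle and yields the alcohol.
Total: 4 elementary steps.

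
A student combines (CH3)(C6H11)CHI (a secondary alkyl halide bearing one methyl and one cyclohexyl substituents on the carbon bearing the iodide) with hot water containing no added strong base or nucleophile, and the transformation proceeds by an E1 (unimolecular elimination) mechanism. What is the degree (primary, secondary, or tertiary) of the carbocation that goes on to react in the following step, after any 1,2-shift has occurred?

tertiary

Step 1: Rate-determining heterolysis of the C–I bond gives I⁻ and a secondary carbocation.
Step 2: Carbocation rearrangement: a 1,2-hydride shift from the adjacent cyclohexyl carbon converts the initially-formed secondary cation into the more stable tertiary cation.
The cation rearranges from secondary to tertiary via a 1,2-hydride shift from the adjacent cyclohexyl carbon; the tertiary cation is what reacts next.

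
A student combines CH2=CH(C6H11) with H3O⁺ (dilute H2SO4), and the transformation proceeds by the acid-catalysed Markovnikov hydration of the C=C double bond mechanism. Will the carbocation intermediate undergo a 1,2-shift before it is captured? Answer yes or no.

The first-formed carbocation is secondary.
The adjacent cyclohexyl carbon already bears 2 other carbon substituents and has a hydrogen to migrate; after a 1,2-hydride shift from that carbon the positive charge sits on a tertiary centre.
Tertiary is more stable than secondary, so the shift occurs.

yes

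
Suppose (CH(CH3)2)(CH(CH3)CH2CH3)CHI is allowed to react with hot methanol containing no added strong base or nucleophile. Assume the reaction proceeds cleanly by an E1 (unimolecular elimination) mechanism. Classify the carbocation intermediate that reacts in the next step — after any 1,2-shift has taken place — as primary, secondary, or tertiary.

tertiary

Step 1: Rate-determining heterolysis of the C–I bond gives I⁻ and a secondary carbocation.
Step 2: A hydride (H with its bonding pair) migrates from the adjacent isopropyl carbon to the cationic centre — a 1,2-hydride shift — upgrading the secondary cation to a tertiary one.
The cation rearranges from secondary to tertiary via a 1,2-hydride shift from the adjacent isopropyl carbon; the tertiary cation is what reacts next.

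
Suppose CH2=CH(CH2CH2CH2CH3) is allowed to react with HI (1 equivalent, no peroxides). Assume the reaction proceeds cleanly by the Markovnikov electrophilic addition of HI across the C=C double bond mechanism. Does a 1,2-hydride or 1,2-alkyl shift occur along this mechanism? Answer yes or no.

no

The first-formed carbocation is secondary.
No single 1,2-shift to an adjacent carbon would produce a more-substituted cation than the one already present, so no rearrangement occurs.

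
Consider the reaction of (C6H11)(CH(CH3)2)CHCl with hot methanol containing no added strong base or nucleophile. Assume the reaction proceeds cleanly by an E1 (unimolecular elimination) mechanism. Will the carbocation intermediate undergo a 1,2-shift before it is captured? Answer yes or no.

The first-formed carbocation is secondary.
The adjacent cyclohexyl carbon already bears 2 other carbon substituents and has a hydrogen to migrate; after a 1,2-hydride shift from that carbon the positive charge sits on a tertiary centre.
Tertiary is more stable than secondary, so the shift occurs.

yes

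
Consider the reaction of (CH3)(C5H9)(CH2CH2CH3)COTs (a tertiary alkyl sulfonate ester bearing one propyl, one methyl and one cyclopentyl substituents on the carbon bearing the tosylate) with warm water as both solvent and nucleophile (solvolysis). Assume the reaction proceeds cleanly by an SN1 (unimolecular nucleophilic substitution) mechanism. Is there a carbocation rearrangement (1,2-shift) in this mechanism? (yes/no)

The first-formed carbocation is tertiary.
No single 1,2-shift to an adjacent carbon would produce a more-substituted cation than the one already present, so no rearrangement occurs.

no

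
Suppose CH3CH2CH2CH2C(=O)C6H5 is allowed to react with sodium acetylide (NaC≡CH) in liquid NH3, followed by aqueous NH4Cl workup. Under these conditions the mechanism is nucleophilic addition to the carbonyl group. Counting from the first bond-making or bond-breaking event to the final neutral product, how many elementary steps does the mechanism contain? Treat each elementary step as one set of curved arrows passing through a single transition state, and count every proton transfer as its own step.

2

Step 1: Nucleophilic addition: HC≡C⁻ adds to the carbonyl carbon, pushing the π(C=O) electron pair onto oxygen and giving a tetrahedral alkoxide.
Step 2: The alkoxide picks up a proton during aqueous NH4Cl workup to yield a propargyl alcohol.
Total: 2 elementary steps.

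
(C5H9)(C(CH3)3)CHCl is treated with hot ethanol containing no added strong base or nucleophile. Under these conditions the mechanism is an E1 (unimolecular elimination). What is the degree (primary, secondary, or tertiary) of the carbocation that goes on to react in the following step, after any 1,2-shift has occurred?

Step 1: Ionisation: the C–Cl σ-bond cleaves heterolytically; both bonding electrons depart with Cl⁻, leaving a secondary carbocation at the α-carbon.
Step 2: A 1,2-hydride shift from the adjacent cyclopentyl carbon moves the positive charge from the secondary centre to an adjacent carbon, generating a more stable tertiary carbocation.
The cation rearranges from secondary to tertiary via a 1,2-hydride shift from the adjacent cyclopentyl carbon; the tertiary cation is what reacts next.

tertiary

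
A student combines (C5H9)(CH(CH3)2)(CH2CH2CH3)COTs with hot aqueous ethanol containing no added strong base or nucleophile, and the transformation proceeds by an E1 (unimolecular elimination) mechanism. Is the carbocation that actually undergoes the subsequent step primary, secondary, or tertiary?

tertiary

Step 1: Ionisation: the C–O σ-bond cleaves heterolytically; both bonding electrons depart with TsO⁻, leaving a tertiary carbocation at the α-carbon.
No single 1,2-shift to an adjacent carbon would give a more-substituted cation, so no rearrangement occurs.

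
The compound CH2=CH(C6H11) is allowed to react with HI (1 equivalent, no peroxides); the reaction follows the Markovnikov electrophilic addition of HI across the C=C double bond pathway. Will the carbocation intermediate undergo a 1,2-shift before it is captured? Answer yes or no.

The first-formed carbocation is secondary.
The adjacent cyclohexyl carbon already bears 2 other carbon substituents and has a hydrogen to migrate; after a 1,2-hydride shift from that carbon the positive charge sits on a tertiary centre.
Tertiary is more stable than secondary, so the shift occurs.

yes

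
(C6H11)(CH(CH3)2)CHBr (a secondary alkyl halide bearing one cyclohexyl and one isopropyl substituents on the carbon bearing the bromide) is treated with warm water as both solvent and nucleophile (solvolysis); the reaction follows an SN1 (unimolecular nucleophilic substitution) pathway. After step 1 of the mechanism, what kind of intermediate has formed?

secondary carbocation

Step 1: Ionisation: the C–Br σ-bond cleaves heterolytically; both bonding electrons depart with Br⁻, leaving a secondary carbocation at the α-carbon.
After step 1 the species present is a secondary carbocation.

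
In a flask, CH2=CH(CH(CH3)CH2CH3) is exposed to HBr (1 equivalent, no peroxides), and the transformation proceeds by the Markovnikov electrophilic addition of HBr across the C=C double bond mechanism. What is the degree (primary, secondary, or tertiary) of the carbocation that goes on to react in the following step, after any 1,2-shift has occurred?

tertiary

Step 1: Electrophilic addition begins with the π(C=C) electrons forming a bond to the proton of HBr. Following Markovnikov's rule, the resulting cation is secondary. The H–Br bond breaks heterolytically, releasing Br⁻.
Step 2: Carbocation rearrangement: a 1,2-hydride shift from the adjacent sec-butyl carbon converts the initially-formed secondary cation into the more stable tertiary cation.
The cation rearranges from secondary to tertiary via a 1,2-hydride shift from the adjacent sec-butyl carbon; the tertiary cation is what reacts next.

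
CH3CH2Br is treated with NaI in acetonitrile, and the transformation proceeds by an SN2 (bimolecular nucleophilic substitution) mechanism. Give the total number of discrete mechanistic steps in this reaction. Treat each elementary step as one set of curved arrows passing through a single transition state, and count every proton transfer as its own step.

1

Step 1: The iodide nucleophile donates a lone pair from I to the α-carbon in a backside attack; simultaneously the C–Br σ-bond breaks and both of its electrons leave with Br⁻. One concerted step with inversion of configuration.
Total: 1 elementary step.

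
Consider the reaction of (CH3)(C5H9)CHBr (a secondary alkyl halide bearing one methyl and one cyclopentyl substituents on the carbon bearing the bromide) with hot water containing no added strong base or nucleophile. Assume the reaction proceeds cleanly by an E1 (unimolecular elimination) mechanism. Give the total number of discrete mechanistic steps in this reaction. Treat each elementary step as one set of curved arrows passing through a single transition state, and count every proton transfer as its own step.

3

Step 1: Rate-determining heterolysis of the C–Br bond gives Br⁻ and a secondary carbocation.
Step 2: A 1,2-hydride shift from the adjacent cyclopentyl carbon moves the positive charge from the secondary centre to an adjacent carbon, generating a more stable tertiary carbocation.
Step 3: A water molecule (solvent) deprotonates a β-carbon; as the C–H bond breaks, those electrons form the new alkene π bond.
Total: 3 elementary steps.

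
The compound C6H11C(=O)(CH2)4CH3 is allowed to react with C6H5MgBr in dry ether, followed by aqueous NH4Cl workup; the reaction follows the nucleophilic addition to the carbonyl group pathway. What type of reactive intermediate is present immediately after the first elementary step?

tetrahedral alkoxide intermediate

Step 1: Nucleophilic addition: the carbanion-like carbon of C6H5MgBr adds to the carbonyl carbon, pushing the π(C=O) electron pair onto oxygen and giving a tetrahedral alkoxide.
After step 1 the species present is a tetrahedral alkoxide intermediate.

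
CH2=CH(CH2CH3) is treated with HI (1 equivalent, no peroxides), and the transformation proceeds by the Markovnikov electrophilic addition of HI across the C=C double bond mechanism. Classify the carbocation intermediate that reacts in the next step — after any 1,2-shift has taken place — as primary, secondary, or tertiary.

Step 1: Protonation of the alkene by HI: the π bond acts as the nucleophile and picks up H⁺, giving the more stable (Markovnikov) secondary carbocation. The H–I bond breaks heterolytically, releasing I⁻.
No single 1,2-shift to an adjacent carbon would give a more-substituted cation, so no rearrangement occurs.

secondary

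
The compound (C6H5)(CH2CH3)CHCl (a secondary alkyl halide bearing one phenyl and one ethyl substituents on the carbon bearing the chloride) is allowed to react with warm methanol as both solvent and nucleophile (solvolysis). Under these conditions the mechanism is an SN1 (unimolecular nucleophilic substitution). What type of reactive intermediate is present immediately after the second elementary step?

Step 1: Rate-determining heterolysis of the C–Cl bond gives Cl⁻ and a secondary carbocation.
Step 2: CH3OH donates an oxygen lone pair into the empty p orbital of the cation, giving a protonated ether (an oxonium ion).
After step 2 the species present is an oxonium ion.

oxonium ion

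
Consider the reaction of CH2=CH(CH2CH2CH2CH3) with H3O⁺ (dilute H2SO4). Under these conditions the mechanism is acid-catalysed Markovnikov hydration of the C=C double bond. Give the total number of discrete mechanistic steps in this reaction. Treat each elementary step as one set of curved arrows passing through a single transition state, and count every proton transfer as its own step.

Step 1: The π electrons of the C=C bond attack a proton of H3O⁺; Markovnikov addition places the new C–H on the less-substituted alkene carbon, so the positive charge ends up on the more-substituted carbon — a secondary carbocation. H2O is released.
(No 1,2-shift: no single shift to an adjacent carbon would give a more stable cation.)
Step 2: Water acts as the nucleophile: an oxygen lone pair bonds to the cationic carbon, giving an oxonium-ion intermediate.
Step 3: Deprotonation of the oxonium ion by a water molecule delivers the neutral alcohol and regenerates the acid catalyst.
Total: 3 elementary steps.

3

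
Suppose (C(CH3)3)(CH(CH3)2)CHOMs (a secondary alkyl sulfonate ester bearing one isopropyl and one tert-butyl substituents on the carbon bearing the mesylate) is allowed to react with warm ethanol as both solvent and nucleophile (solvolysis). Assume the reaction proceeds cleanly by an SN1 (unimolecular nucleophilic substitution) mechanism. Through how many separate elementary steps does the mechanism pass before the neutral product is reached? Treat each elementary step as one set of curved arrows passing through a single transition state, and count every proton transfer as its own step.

4

Step 1: The C–O bond breaks with both electrons going to the mesylate; MsO⁻ leaves and a secondary carbocation remains.
Step 2: Carbocation rearrangement: a 1,2-hydride shift from the adjacent isopropyl carbon converts the initially-formed secondary cation into the more stable tertiary cation.
Step 3: Nucleophilic capture: the oxygen of CH3CH2OH bonds to the cationic carbon, producing an oxonium-ion intermediate.
Step 4: A second solvent molecule removes the proton on oxygen, giving the neutral ether product.
Total: 4 elementary steps.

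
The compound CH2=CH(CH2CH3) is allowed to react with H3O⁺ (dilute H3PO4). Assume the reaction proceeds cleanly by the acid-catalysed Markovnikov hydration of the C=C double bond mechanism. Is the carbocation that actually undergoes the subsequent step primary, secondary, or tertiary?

secondary

Step 1: Protonation of the alkene by H3O⁺: the π bond acts as the nucleophile and picks up H⁺, giving the more stable (Markovnikov) secondary carbocation. H2O is released.
No single 1,2-shift to an adjacent carbon would give a more-substituted cation, so no rearrangement occurs.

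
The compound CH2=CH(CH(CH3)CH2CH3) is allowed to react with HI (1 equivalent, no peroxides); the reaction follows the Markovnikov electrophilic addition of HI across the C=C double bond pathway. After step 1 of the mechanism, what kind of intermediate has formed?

secondary carbocation

Step 1: Electrophilic addition begins with the π(C=C) electrons forming a bond to the proton of HI. Following Markovnikov's rule, the resulting cation is secondary. The H–I bond breaks heterolytically, releasing I⁻.
After step 1 the species present is a secondary carbocation.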